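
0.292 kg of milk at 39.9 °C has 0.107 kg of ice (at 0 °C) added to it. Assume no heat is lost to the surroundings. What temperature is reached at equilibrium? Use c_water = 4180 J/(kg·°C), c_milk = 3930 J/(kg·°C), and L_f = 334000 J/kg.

T_f ≈ 6.3 °C

Let T be the final temperature. ΣQ_i = 0:
melt ice: 0.107·334000 = 35738; meltwater 0→T: 0.107·4180·T = 447.26 T; milk: 1147.6(T − 39.9)
1594.8 T = 45788 − 35738 = 10050
T ≈ 6.30 °C — above 0 °C, consistent with complete melting.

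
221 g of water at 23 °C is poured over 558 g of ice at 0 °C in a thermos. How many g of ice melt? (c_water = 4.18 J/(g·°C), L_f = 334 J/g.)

m_melted ≈ 63.6 g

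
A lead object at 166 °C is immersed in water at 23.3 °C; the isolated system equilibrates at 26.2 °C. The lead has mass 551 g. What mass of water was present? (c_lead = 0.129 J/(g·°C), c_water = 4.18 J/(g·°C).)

m ≈ 820 g

Let T be the final temperature. ΣQ_i = 0:
551×0.129×(26.2 − 166) + m×4.18×(26.2 − 23.3) = 0
12.12 m = 9936.8
m = 9936.8/12.12 ≈ 819.7 g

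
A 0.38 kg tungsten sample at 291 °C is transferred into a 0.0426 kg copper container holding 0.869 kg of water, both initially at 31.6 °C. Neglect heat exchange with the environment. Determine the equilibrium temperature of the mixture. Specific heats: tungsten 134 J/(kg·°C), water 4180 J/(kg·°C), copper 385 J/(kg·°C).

T_f ≈ 35.2 °C

T_f = Σ m_i c_i T_i / Σ m_i c_i:
T_f = (50.92×291 + 3632.4×31.6 + 16.4×31.6) / (50.92 + 3632.4 + 16.4)
    = 130120 / 3699.7 ≈ 35.17 °C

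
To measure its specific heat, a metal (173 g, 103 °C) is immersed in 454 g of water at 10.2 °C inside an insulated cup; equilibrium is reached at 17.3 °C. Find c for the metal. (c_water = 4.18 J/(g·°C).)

Heat gained plus heat lost sum to zero:
173·c·(17.3 − 103) + 454·4.18·(17.3 − 10.2) = 0
-14826 c = -13474
c = -13474/-14826 ≈ 0.9088 J/(g·°C)

c ≈ 0.909 J/(g·°C)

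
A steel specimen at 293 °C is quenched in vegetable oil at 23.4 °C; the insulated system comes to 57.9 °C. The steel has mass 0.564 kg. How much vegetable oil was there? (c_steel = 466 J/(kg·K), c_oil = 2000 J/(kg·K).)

m ≈ 0.896 kg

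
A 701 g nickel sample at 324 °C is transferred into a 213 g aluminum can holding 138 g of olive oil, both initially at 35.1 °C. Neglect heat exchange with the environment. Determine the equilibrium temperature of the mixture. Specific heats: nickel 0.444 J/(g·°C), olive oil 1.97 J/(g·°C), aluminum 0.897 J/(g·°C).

T_f ≈ 151.2 °C

Setting the total heat transfer to zero:
701·0.444·(T − 324) + 138·1.97·(T − 35.1) + 213·0.897·(T − 35.1) = 0
311.24(T − 324) + 271.86(T − 35.1) + 191.06(T − 35.1) = 0
(311.24 + 271.86 + 191.06) T = 311.24·324 + 271.86·35.1 + 191.06·35.1
T ≈ 151.25 °C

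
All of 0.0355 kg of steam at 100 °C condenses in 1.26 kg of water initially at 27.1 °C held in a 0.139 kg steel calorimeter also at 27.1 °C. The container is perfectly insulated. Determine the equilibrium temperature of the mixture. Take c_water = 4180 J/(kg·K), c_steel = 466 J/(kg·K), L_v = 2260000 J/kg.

T_f ≈ 43.7 °C

Energy balance with sensible and latent terms:
steam→water at 100 °C releases m L_v = 0.0355×2260000 = 80230; condensed water 100 °C→T: 148.39(T − 100); water warms: 1.26×4180×(T − 27.1) = 5266.8(T − 27.1); cup: 64.77(T − 27.1)
5480 T = 80230 + 14839 + 144486 = 239555
T ≈ 43.71 °C, under the boiling point, so the assumption holds.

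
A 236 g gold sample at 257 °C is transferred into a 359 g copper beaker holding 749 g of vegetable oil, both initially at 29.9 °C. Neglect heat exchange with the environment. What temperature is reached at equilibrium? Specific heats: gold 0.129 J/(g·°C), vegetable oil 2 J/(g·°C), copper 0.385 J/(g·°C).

Taking heat into each body as positive, Σ m c ΔT = 0:
236·0.129·(T − 257) + 749·2·(T − 29.9) + 359·0.385·(T − 29.9) = 0
30.44(T − 257) + 1498(T − 29.9) + 138.22(T − 29.9) = 0
1666.7 T = 56747
T = 56747 / 1666.7 = 34 °C

T_f ≈ 34.0 °C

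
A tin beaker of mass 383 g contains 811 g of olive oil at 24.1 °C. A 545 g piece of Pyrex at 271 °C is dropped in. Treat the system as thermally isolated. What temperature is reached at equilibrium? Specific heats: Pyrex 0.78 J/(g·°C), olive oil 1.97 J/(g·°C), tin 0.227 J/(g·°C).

T_f ≈ 73.8 °C

Heat gained plus heat lost sum to zero:
545·0.78·(T − 271) + 811·1.97·(T − 24.1) + 383·0.227·(T − 24.1) = 0
425.1(T − 271) + 1597.7(T − 24.1) + 86.94(T − 24.1) = 0
(425.1 + 1597.7 + 86.94) T = 425.1·271 + 1597.7·24.1 + 86.94·24.1
T = 155801/2109.7 ≈ 73.85 °C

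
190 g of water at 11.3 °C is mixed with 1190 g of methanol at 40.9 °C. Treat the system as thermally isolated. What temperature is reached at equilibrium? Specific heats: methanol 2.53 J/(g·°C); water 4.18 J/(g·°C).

T_f ≈ 34.7 °C

|Q_methanol| = |Q_water|:
1190×2.53×(40.9 − T) = 190×4.18×(T − 11.3)
3010.7(40.9 − T) = 794.2(T − 11.3)
3804.9 T = 132112  ⇒  T ≈ 34.72 °C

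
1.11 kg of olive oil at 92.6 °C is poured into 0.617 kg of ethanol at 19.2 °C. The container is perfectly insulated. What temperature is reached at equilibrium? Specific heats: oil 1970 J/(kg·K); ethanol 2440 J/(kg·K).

T_f ≈ 62.7 °C

T_f = Σ m_i c_i T_i / Σ m_i c_i:
T_f = (2186.7·92.6 + 1505.5·19.2) / (2186.7 + 1505.5)
    = 231394 / 3692.2 ≈ 62.67 °C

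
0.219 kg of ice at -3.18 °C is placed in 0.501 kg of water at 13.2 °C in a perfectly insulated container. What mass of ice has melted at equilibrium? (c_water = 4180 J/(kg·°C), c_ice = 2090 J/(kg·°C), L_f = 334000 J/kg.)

Water can give up m c ΔT = 0.501·4180·13.2 = 27643 J before reaching 0 °C.
Warming the ice to 0 °C takes 0.219·2090·3.18 = 1455.5 J, leaving 26188 J for melting.
To melt every bit of ice: 0.219·334000 = 73146 J.
Since 26188 < 73146 J, not all the ice melts; equilibrium is at 0 °C.
m_melted·334000 = 26188  ⇒  m_melted ≈ 0.07841 kg.

m_melted ≈ 0.0784 kg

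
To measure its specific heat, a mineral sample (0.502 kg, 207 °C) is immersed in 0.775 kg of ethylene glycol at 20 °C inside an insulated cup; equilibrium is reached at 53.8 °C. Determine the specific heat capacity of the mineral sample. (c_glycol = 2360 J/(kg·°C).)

c ≈ 804 J/(kg·°C)

Heat gained plus heat lost sum to zero:
0.502·c·(53.8 − 207) + 0.775·2360·(53.8 − 20) = 0
-76.91 c = -61820
c = -61820/-76.91 ≈ 803.8 J/(kg·°C)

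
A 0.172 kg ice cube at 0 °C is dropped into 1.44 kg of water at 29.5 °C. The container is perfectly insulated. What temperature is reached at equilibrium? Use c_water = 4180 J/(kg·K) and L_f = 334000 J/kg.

T_f ≈ 17.8 °C

Conservation of energy gives ΣQ = 0:
latent heat to melt: 0.172·334000 = 57448; meltwater 0→T: 0.172·4180·T = 718.96 T; water: 6019.2(T − 29.5)
6738.2 T = 177566 − 57448 = 120118
T ≈ 17.83 °C. Since T > 0 °C, the all-ice-melts assumption holds.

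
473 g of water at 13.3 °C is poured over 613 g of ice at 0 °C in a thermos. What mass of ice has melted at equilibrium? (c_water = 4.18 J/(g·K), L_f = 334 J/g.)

m_melted ≈ 78.7 g

Cooling the water to 0 °C releases 473·4.18·13.3 = 26296 J.
To melt every bit of ice: 613·334 = 204742 J.
Since 26296 < 204742 J, not all the ice melts; equilibrium is at 0 °C.
Mass melted = 26296/334 ≈ 78.73 g.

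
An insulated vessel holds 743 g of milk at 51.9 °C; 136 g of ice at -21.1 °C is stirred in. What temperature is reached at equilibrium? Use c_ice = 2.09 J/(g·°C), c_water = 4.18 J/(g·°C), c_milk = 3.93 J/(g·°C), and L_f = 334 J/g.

T_f ≈ 28.7 °C

Net heat exchanged in the isolated system is zero:
warm ice to 0 °C: 136×2.09×(0 − (-21.1)) = 5997.5; latent heat to melt: 136×334 = 45424; warm the meltwater: 568.48 T; milk cools: 743×3.93×(T − 51.9) = 2920(T − 51.9)
3488.5 T = 151547 − 51421 = 100126
T ≈ 28.70 °C. Since T > 0 °C, the all-ice-melts assumption holds.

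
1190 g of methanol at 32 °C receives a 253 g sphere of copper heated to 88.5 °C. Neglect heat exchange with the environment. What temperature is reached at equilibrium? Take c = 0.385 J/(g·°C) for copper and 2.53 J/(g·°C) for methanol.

T_f ≈ 33.8 °C

T_f is the heat-capacity-weighted average of the initial temperatures:
T_f = (97.41*88.5 + 3010.7*32) / (97.41 + 3010.7)
    = 104963 / 3108.1 ≈ 33.77 °C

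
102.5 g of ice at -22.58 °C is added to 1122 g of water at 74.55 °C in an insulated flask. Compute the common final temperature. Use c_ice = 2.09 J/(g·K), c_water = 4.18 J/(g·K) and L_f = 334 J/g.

Heat gained plus heat lost sum to zero:
ice -22.58→0 °C: 102.5×2.09×22.58 = 4837.2; melt ice: 102.5×334 = 34235; meltwater 0→T: 102.5×4.18×T = 428.45 T; water cools: 1122×4.18×(T − 74.55) = 4690(T − 74.55)
5118.4 T = 349637 − 39072 = 310564
T ≈ 60.68 °C. Since T > 0 °C, the all-ice-melts assumption holds.

T_f ≈ 60.7 °C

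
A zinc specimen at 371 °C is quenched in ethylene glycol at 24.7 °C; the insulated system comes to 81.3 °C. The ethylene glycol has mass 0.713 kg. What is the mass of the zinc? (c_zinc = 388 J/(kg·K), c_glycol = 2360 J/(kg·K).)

Setting the total heat transfer to zero:
m·388·(81.3 − 371) + 0.713·2360·(81.3 − 24.7) = 0
-112404 m = -95240
m = -95240/-112404 ≈ 0.8473 kg

m ≈ 0.847 kg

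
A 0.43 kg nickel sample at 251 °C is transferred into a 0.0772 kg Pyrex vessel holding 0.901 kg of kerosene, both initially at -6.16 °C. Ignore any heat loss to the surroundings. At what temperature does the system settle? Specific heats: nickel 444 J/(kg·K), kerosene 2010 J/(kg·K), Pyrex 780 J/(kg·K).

T_f ≈ 17.6 °C

T_f = Σ m_i c_i T_i / Σ m_i c_i:
T_f = (190.92·251 + 1811·(-6.16) + 60.22·(-6.16)) / (190.92 + 1811 + 60.22)
    = 36394 / 2062.1 ≈ 17.65 °C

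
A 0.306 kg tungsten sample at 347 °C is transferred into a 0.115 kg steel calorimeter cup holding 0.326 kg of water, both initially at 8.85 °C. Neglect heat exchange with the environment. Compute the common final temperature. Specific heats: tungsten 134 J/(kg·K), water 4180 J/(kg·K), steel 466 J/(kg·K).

T_f ≈ 18.4 °C

Conservation of energy gives ΣQ = 0:
0.306×134×(T − 347) + 0.326×4180×(T − 8.85) + 0.115×466×(T − 8.85) = 0
41(T − 347) + 1362.7(T − 8.85) + 53.59(T − 8.85) = 0
1457.3 T = 26762
T = 26762/1457.3 ≈ 18.36 °C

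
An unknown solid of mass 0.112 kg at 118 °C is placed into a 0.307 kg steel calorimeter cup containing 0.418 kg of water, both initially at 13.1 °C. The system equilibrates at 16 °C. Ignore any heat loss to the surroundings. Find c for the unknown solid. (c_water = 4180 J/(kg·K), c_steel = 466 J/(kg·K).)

c ≈ 480 J/(kg·K)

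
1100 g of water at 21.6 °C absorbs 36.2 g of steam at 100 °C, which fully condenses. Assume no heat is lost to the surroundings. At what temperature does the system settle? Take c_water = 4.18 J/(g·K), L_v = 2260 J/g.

Energy balance with sensible and latent terms:
latent heat released on condensation: 36.2·2260 = 81812
  condensed water 100 °C→T: 151.32(T − 100)
  water warms: 1100·4.18·(T − 21.6) = 4598(T − 21.6)
4749.3 T = 81812 + 15132 + 99317 = 196260
T ≈ 41.32 °C, under the boiling point, so the assumption holds.

T_f ≈ 41.3 °C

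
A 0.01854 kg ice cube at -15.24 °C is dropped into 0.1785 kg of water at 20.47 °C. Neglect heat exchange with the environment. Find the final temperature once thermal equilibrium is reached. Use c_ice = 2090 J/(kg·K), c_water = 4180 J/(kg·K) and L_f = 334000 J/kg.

T_f ≈ 10.3 °C

Heat gained plus heat lost sum to zero:
warm ice to 0 °C: 0.01854×2090×(0 − (-15.24)) = 590.53; fusion: m_ice L_f = 0.01854×334000 = 6192.4; meltwater 0→T: 0.01854×4180×T = 77.5 T; water cools: 0.1785×4180×(T − 20.47) = 746.13(T − 20.47)
823.63 T = 15273 − 6782.9 = 8490.4
T ≈ 10.31 °C — above 0 °C, consistent with complete melting.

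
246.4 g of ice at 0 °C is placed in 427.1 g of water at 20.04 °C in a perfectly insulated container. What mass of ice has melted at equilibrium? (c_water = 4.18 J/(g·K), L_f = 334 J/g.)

m_melted ≈ 107 g

Heat available from the water dropping to 0 °C: 427.1·4.18·20.04 = 35777 J.
Melting all 246.4 g of ice would need 246.4·334 = 82298 J.
That's not enough to melt it all — equilibrium is at 0 °C with ice remaining.
Mass melted = 35777/334 ≈ 107.1 g.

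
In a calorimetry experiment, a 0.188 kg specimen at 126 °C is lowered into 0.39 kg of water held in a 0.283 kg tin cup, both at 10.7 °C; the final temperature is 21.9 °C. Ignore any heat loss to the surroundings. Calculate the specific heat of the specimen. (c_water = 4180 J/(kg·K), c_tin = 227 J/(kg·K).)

c ≈ 970 J/(kg·K)

Conservation of energy gives ΣQ = 0:
0.188·c·(21.9 − 126) + 0.39·4180·(21.9 − 10.7) + 0.283·227·(21.9 − 10.7) = 0
-19.57 c = -18978
c = -18978/-19.57 ≈ 969.7 J/(kg·K)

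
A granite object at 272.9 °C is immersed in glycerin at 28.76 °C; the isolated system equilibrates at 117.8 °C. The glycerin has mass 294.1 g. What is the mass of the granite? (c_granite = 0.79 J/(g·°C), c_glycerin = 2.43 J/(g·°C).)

|Q_granite| = |Q_glycerin|:
m·0.79·(272.9 − 117.8) = 294.1·2.43·(117.8 − 28.76)
122.53 m = 63634  ⇒  m ≈ 519.3 g

m ≈ 519 g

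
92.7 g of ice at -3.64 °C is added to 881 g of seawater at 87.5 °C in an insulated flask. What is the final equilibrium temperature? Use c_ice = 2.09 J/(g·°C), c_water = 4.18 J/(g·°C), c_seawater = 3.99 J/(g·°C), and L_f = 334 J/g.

Let T be the final temperature. ΣQ_i = 0:
ice -3.64→0 °C: 92.7·2.09·3.64 = 705.22; melt ice: 92.7·334 = 30962; meltwater 0→T: 92.7·4.18·T = 387.49 T; seawater cools: 881·3.99·(T − 87.5) = 3515.2(T − 87.5)
3902.7 T = 307579 − 31667 = 275912
T ≈ 70.70 °C (positive, so assuming full melt was valid).

T_f ≈ 70.7 °C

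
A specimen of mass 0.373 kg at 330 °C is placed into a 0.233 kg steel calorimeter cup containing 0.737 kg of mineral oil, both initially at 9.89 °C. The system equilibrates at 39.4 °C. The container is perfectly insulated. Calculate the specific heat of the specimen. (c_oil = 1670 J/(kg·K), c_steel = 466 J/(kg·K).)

Taking heat into each body as positive, Σ m c ΔT = 0:
0.373×c×(39.4 − 330) + 0.737×1670×(39.4 − 9.89) + 0.233×466×(39.4 − 9.89) = 0
-108.39 c = -39525
c = -39525/-108.39 ≈ 364.6 J/(kg·K)

c ≈ 365 J/(kg·K)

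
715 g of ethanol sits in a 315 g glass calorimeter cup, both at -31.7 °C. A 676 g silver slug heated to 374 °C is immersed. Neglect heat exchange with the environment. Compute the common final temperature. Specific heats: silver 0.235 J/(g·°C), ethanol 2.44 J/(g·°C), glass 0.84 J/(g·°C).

T_f ≈ -2.0 °C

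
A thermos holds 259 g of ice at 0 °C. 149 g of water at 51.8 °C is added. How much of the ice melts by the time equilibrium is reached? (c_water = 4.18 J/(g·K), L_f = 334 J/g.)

m_melted ≈ 96.6 g

Water can give up m c ΔT = 149×4.18×51.8 = 32262 J before reaching 0 °C.
To melt every bit of ice: 259×334 = 86506 J.
That's not enough to melt it all — equilibrium is at 0 °C with ice remaining.
Mass melted = 32262/334 ≈ 96.59 g.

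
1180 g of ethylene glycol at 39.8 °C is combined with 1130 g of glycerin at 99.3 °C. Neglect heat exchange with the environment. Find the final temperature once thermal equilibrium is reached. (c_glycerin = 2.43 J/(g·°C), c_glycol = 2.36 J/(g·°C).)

T_f ≈ 69.3 °C

Heat lost by the glycerin equals heat gained by the glycol:
1130·2.43·(99.3 − T) = 1180·2.36·(T − 39.8)
2745.9(99.3 − T) = 2784.8(T − 39.8)
5530.7 T = 383503  ⇒  T ≈ 69.34 °C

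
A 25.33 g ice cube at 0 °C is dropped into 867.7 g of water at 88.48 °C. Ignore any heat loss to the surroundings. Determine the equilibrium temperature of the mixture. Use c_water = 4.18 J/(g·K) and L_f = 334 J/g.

T_f ≈ 83.7 °C

Energy balance with sensible and latent terms:
latent heat to melt: 25.33·334 = 8460.2; warm the meltwater: 105.88 T; water: 3627(T − 88.48)
3732.9 T = 320916 − 8460.2 = 312456
T ≈ 83.70 °C — above 0 °C, consistent with complete melting.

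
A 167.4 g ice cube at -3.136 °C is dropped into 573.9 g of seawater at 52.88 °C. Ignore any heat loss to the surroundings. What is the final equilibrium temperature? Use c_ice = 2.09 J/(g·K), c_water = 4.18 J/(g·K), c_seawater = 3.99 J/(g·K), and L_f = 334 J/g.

Setting the total heat transfer to zero:
warm ice to 0 °C: 167.4·2.09·(0 − (-3.136)) = 1097.2
  fusion: m_ice L_f = 167.4·334 = 55912
  warm the meltwater: 699.73 T
  seawater: 2289.9(T − 52.88)
2989.6 T = 121088 − 57009 = 64079
T ≈ 21.43 °C — above 0 °C, consistent with complete melting.

T_f ≈ 21.4 °C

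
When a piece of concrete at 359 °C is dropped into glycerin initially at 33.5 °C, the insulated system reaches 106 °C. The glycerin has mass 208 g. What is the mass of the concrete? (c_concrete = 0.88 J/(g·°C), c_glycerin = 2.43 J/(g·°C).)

m ≈ 165 g

Heat lost by the concrete = heat gained by the glycerin:
m×0.88×(359 − 106) = 208×2.43×(106 − 33.5)
222.64 m = 36644  ⇒  m ≈ 164.6 g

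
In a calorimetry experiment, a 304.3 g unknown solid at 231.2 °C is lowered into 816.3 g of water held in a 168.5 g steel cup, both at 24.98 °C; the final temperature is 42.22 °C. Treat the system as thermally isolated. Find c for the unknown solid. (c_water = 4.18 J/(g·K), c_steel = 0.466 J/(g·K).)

c ≈ 1.05 J/(g·K)

Net heat exchanged in the isolated system is zero:
304.3·c·(42.22 − 231.2) + 816.3·4.18·(42.22 − 24.98) + 168.5·0.466·(42.22 − 24.98) = 0
-57507 c = -60179
c = -60179/-57507 ≈ 1.046 J/(g·K)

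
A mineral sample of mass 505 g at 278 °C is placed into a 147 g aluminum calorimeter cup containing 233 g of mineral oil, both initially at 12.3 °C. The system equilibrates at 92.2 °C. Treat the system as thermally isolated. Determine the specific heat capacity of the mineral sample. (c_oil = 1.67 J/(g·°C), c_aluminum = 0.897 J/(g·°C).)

Net heat exchanged in the isolated system is zero:
505·c·(92.2 − 278) + 233·1.67·(92.2 − 12.3) + 147·0.897·(92.2 − 12.3) = 0
-93829 c = -41625
c = -41625/-93829 ≈ 0.4436 J/(g·°C)

c ≈ 0.444 J/(g·°C)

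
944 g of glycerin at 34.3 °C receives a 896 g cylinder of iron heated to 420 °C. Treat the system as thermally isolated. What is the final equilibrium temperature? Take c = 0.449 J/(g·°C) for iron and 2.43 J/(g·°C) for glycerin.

Energy conservation, ΣQ = 0:
896×0.449×(T − 420) + 944×2.43×(T − 34.3) = 0
2696.2 T = 247649
T = 247649/2696.2 ≈ 91.85 °C

T_f ≈ 91.9 °C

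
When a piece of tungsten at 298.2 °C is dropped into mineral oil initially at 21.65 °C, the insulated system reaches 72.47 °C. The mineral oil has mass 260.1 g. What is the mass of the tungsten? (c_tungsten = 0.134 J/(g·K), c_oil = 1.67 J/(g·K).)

Heat lost by the tungsten = heat gained by the oil:
m·0.134·(298.2 − 72.47) = 260.1·1.67·(72.47 − 21.65)
30.25 m = 22075  ⇒  m ≈ 729.8 g

m ≈ 730 g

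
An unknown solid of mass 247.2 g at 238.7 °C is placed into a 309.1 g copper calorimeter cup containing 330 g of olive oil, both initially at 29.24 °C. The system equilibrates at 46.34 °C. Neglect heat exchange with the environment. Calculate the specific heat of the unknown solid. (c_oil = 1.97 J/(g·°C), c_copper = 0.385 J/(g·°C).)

c ≈ 0.277 J/(g·°C)

Let T be the final temperature. ΣQ_i = 0:
247.2×c×(46.34 − 238.7) + 330×1.97×(46.34 − 29.24) + 309.1×0.385×(46.34 − 29.24) = 0
-47551 c = -13152
c = -13152/-47551 ≈ 0.2766 J/(g·°C)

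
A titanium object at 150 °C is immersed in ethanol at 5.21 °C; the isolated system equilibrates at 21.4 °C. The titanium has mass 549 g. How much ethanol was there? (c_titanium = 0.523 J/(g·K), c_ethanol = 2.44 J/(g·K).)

m ≈ 935 g

|Q_titanium| = |Q_ethanol|:
549×0.523×(150 − 21.4) = m×2.44×(21.4 − 5.21)
39.5 m = 36925  ⇒  m ≈ 934.7 g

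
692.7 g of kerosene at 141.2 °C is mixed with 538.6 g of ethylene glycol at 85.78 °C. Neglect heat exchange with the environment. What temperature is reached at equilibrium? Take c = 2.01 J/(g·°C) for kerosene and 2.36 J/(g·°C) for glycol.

T_f ≈ 114.8 °C

Set heat shed by the hot body equal to heat absorbed by the cold body:
692.7*2.01*(141.2 − T) = 538.6*2.36*(T − 85.78)
1392.3(141.2 − T) = 1271.1(T − 85.78)
2663.4 T = 305631  ⇒  T ≈ 114.75 °C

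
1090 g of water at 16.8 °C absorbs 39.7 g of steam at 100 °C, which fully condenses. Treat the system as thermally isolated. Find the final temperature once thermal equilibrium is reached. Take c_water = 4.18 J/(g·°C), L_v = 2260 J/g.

T_f ≈ 38.7 °C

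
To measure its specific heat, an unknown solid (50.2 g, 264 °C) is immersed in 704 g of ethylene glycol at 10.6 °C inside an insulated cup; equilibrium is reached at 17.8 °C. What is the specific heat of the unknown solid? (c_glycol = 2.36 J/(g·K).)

Heat lost by the unknown solid = heat gained by the glycol:
50.2×c×(264 − 17.8) = 704×2.36×(17.8 − 10.6)
12359 c = 11962  ⇒  c ≈ 0.9679 J/(g·K)

c ≈ 0.968 J/(g·K)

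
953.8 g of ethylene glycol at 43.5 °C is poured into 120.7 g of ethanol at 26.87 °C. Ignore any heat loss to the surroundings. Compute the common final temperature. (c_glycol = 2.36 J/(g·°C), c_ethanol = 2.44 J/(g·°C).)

T_f ≈ 41.6 °C

Energy conservation, ΣQ = 0:
953.8·2.36·(T − 43.5) + 120.7·2.44·(T − 26.87) = 0
2251(T − 43.5) + 294.51(T − 26.87) = 0
2545.5 T = 105831
T = 105831/2545.5 ≈ 41.58 °C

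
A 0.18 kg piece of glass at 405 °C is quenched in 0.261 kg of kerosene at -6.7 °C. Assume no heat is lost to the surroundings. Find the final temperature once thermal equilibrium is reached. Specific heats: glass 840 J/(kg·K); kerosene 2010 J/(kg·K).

Heat gained plus heat lost sum to zero:
0.18*840*(T − 405) + 0.261*2010*(T − (-6.7)) = 0
151.2(T − 405) + 524.61(T − (-6.7)) = 0
(151.2 + 524.61) T = 151.2*405 + 524.61*(-6.7)
T = 57721/675.81 ≈ 85.41 °C

T_f ≈ 85.4 °C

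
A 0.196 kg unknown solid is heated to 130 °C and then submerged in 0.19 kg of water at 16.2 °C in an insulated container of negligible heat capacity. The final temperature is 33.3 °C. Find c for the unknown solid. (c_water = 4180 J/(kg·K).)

Conservation of energy gives ΣQ = 0:
0.196·c·(33.3 − 130) + 0.19·4180·(33.3 − 16.2) = 0
-18.95 c = -13581
c = -13581/-18.95 ≈ 716.5 J/(kg·K)

c ≈ 717 J/(kg·K)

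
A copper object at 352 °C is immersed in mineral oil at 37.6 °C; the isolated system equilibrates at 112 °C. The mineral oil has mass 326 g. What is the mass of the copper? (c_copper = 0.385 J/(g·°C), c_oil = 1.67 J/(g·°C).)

m ≈ 438 g

Heat gained plus heat lost sum to zero:
m·0.385·(112 − 352) + 326·1.67·(112 − 37.6) = 0
-92.4 m = -40505
m = -40505/-92.4 ≈ 438.4 g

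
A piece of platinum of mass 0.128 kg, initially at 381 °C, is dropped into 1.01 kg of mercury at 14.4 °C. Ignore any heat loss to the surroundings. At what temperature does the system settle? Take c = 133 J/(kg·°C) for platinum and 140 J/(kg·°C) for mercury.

T_f ≈ 53.8 °C

With ΣQ=0 the equilibrium temperature is the m·c-weighted mean:
T_f = (17.02*381 + 141.4*14.4) / (17.02 + 141.4)
    = 8522.3 / 158.42 ≈ 53.79 °C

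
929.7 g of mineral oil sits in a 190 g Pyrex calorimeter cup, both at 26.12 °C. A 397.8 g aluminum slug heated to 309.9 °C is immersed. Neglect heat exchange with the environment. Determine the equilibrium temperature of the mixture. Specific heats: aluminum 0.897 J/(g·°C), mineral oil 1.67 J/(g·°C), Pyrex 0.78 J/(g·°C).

Heat gained plus heat lost sum to zero:
397.8·0.897·(T − 309.9) + 929.7·1.67·(T − 26.12) + 190·0.78·(T − 26.12) = 0
356.83(T − 309.9) + 1552.6(T − 26.12) + 148.2(T − 26.12) = 0
2057.6 T = 155005
T = 155005/2057.6 ≈ 75.33 °C

T_f ≈ 75.3 °C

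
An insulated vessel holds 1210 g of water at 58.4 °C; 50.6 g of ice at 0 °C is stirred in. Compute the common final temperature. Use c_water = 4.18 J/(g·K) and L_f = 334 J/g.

T_f ≈ 52.8 °C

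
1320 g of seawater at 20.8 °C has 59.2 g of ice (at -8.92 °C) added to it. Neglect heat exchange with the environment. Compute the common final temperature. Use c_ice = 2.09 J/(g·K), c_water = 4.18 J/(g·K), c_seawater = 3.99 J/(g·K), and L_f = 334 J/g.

T_f ≈ 16.1 °C

Conservation of energy gives ΣQ = 0:
warm ice to 0 °C: 59.2×2.09×(0 − (-8.92)) = 1103.7; melt ice: 59.2×334 = 19773; warm the meltwater: 247.46 T; seawater: 5266.8(T − 20.8)
5514.3 T = 109549 − 20876 = 88673
T ≈ 16.08 °C. Since T > 0 °C, the all-ice-melts assumption holds.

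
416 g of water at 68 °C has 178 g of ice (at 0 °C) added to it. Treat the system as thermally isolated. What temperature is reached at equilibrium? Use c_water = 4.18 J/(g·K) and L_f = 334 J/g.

Conservation of energy gives ΣQ = 0:
latent heat to melt: 178·334 = 59452; meltwater 0→T: 178·4.18·T = 744.04 T; water cools: 416·4.18·(T − 68) = 1738.9(T − 68)
2482.9 T = 118244 − 59452 = 58792
T ≈ 23.68 °C (positive, so assuming full melt was valid).

T_f ≈ 23.7 °C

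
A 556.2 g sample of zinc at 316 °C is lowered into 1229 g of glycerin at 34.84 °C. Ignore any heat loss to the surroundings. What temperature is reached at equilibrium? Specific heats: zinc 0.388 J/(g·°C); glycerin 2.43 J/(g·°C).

T_f ≈ 53.8 °C

Let T be the final temperature. ΣQ_i = 0:
556.2*0.388*(T − 316) + 1229*2.43*(T − 34.84) = 0
3202.3 T = 172243
T ≈ 53.79 °C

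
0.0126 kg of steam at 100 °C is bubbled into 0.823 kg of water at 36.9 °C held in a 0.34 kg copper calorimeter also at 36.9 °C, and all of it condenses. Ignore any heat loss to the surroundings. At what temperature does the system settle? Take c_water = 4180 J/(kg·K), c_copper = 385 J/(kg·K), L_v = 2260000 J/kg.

T_f ≈ 45.7 °C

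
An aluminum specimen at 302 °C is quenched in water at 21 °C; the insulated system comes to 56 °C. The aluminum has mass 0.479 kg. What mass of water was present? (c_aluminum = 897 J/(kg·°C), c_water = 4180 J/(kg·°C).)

m ≈ 0.722 kg

Conservation of energy gives ΣQ = 0:
0.479·897·(56 − 302) + m·4180·(56 − 21) = 0
146300 m = 105697
m = 105697/146300 ≈ 0.7225 kg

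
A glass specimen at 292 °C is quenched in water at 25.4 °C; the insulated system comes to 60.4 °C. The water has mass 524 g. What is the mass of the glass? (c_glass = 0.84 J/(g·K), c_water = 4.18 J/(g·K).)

m ≈ 394 g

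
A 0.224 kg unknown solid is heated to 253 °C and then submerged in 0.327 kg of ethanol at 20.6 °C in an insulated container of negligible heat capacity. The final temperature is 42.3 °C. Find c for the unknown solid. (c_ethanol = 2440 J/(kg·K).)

Heat lost by the unknown solid = heat gained by the ethanol:
0.224·c·(253 − 42.3) = 0.327·2440·(42.3 − 20.6)
47.2 c = 17314  ⇒  c ≈ 366.8 J/(kg·K)

c ≈ 367 J/(kg·K)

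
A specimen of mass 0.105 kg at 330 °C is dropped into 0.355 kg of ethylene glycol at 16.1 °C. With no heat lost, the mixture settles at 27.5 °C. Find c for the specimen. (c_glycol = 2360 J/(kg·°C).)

c ≈ 301 J/(kg·°C)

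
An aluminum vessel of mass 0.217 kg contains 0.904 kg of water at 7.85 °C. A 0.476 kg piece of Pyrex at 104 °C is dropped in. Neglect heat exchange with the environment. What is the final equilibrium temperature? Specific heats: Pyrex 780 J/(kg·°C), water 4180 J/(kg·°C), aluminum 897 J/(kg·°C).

Conservation of energy gives ΣQ = 0:
0.476*780*(T − 104) + 0.904*4180*(T − 7.85) + 0.217*897*(T − 7.85) = 0
4344.6 T = 69804
T ≈ 16.07 °C

T_f ≈ 16.1 °C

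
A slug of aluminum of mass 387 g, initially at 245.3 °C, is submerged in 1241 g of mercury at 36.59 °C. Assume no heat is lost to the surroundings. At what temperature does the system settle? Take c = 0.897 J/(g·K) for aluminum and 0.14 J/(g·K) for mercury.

Energy conservation, ΣQ = 0:
387·0.897·(T − 245.3) + 1241·0.14·(T − 36.59) = 0
520.88 T = 91510
T ≈ 175.68 °C

T_f ≈ 175.7 °C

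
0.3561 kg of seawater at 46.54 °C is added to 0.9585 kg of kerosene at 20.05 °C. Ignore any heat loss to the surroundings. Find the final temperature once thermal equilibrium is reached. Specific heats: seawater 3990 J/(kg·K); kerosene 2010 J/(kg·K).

T_f ≈ 31.3 °C

Taking heat into each body as positive, Σ m c ΔT = 0:
0.3561×3990×(T − 46.54) + 0.9585×2010×(T − 20.05) = 0
1420.8(T − 46.54) + 1926.6(T − 20.05) = 0
3347.4 T = 104754
T = 104754 / 3347.4 = 31.3 °C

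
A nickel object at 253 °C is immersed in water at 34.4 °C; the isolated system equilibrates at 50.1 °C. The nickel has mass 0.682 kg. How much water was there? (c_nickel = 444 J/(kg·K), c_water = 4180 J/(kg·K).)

m ≈ 0.936 kg

Taking heat into each body as positive, Σ m c ΔT = 0:
0.682·444·(50.1 − 253) + m·4180·(50.1 − 34.4) = 0
65626 m = 61440
m = 61440/65626 ≈ 0.9362 kg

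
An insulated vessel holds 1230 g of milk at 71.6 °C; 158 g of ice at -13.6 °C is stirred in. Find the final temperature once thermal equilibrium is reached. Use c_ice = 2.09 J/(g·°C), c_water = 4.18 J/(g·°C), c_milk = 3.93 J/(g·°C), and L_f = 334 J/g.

Conservation of energy gives ΣQ = 0:
warm ice to 0 °C: 158·2.09·(0 − (-13.6)) = 4491
  latent heat to melt: 158·334 = 52772
  meltwater 0→T: 158·4.18·T = 660.44 T
  milk: 4833.9(T − 71.6)
5494.3 T = 346107 − 57263 = 288844
T ≈ 52.57 °C. Since T > 0 °C, the all-ice-melts assumption holds.

T_f ≈ 52.6 °C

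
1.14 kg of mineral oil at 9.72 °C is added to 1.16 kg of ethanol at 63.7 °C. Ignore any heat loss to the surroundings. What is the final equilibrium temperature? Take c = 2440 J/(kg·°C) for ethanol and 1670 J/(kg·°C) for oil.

T_f ≈ 42.0 °C

Energy conservation, ΣQ = 0:
1.16*2440*(T − 63.7) + 1.14*1670*(T − 9.72) = 0
2830.4(T − 63.7) + 1903.8(T − 9.72) = 0
4734.2 T = 198801
T = 198801/4734.2 ≈ 41.99 °C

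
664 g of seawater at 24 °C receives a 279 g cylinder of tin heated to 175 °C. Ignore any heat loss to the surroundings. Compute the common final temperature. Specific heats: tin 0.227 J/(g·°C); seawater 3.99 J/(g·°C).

T_f ≈ 27.5 °C

Let T be the final temperature. ΣQ_i = 0:
279×0.227×(T − 175) + 664×3.99×(T − 24) = 0
63.33(T − 175) + 2649.4(T − 24) = 0
(63.33 + 2649.4) T = 63.33×175 + 2649.4×24
T = 74668 / 2712.7 = 27.5 °C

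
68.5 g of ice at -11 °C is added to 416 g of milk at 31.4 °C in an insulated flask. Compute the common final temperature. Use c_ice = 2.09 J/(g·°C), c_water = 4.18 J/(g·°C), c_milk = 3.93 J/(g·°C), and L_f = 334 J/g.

Setting the total heat transfer to zero:
ice -11→0 °C: 68.5·2.09·11 = 1574.8
  melt ice: 68.5·334 = 22879
  warm the meltwater: 286.33 T
  milk cools: 416·3.93·(T − 31.4) = 1634.9(T − 31.4)
1921.2 T = 51335 − 24454 = 26881
T ≈ 13.99 °C. Since T > 0 °C, the all-ice-melts assumption holds.

T_f ≈ 14.0 °C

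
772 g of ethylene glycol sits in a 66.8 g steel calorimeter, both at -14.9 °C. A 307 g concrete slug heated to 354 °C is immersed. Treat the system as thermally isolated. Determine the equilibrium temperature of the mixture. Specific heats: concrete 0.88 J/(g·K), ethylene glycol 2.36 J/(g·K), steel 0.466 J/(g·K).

T_f ≈ 32.0 °C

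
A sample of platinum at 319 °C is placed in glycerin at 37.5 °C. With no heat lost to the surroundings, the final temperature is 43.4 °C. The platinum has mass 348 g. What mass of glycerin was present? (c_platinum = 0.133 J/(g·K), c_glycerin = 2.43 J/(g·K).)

|Q_platinum| = |Q_glycerin|:
348·0.133·(319 − 43.4) = m·2.43·(43.4 − 37.5)
14.34 m = 12756  ⇒  m ≈ 889.7 g

m ≈ 890 g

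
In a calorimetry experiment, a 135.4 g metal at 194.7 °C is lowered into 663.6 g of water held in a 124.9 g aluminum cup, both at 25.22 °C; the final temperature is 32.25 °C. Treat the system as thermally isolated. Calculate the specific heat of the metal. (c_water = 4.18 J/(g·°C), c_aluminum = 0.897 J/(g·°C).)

Conservation of energy gives ΣQ = 0:
135.4×c×(32.25 − 194.7) + 663.6×4.18×(32.25 − 25.22) + 124.9×0.897×(32.25 − 25.22) = 0
-21996 c = -20288
c = -20288/-21996 ≈ 0.9223 J/(g·°C)

c ≈ 0.922 J/(g·°C)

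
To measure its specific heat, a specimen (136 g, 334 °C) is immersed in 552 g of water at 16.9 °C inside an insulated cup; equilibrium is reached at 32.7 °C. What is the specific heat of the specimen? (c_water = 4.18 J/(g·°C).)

c ≈ 0.89 J/(g·°C)

Heat lost by the specimen = heat gained by the water:
136×c×(334 − 32.7) = 552×4.18×(32.7 − 16.9)
40977 c = 36456  ⇒  c ≈ 0.8897 J/(g·°C)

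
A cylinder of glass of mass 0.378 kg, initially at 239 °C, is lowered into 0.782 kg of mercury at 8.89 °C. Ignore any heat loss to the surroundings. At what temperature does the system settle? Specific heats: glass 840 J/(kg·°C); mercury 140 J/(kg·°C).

T_f is the heat-capacity-weighted average of the initial temperatures:
T_f = (317.52·239 + 109.48·8.89) / (317.52 + 109.48)
    = 76861 / 427 ≈ 180.00 °C

T_f ≈ 180.0 °C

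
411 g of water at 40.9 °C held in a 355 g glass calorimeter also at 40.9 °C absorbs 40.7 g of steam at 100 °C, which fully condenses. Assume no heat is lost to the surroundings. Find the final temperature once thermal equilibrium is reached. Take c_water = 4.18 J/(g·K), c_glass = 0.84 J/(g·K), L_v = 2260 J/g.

Net heat exchanged in the isolated system is zero:
condense steam: −40.7·2260 = −91982
  condensate cools 100→T: 40.7·4.18·(T − 100) = 170.13(T − 100)
  original water: 1718(T − 40.9)
  glass cup: 355·0.84·(T − 40.9) = 298.2(T − 40.9)
2186.3 T = 91982 + 17013 + 82462 = 191456
T ≈ 87.57 °C (< 100 °C, so full condensation is consistent).

T_f ≈ 87.6 °C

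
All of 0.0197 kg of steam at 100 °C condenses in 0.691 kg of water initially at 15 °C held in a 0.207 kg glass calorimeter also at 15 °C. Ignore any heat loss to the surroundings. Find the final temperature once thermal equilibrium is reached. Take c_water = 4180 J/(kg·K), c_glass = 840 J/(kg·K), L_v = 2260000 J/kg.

T_f ≈ 31.4 °C

Setting the total heat transfer to zero:
condense steam: −0.0197×2260000 = −44522; condensate cools 100→T: 0.0197×4180×(T − 100) = 82.35(T − 100); water warms: 0.691×4180×(T − 15) = 2888.4(T − 15); glass cup: 0.207×840×(T − 15) = 173.88(T − 15)
3144.6 T = 44522 + 8234.6 + 45934 = 98690
T ≈ 31.38 °C — below 100 °C, confirming all the steam condensed.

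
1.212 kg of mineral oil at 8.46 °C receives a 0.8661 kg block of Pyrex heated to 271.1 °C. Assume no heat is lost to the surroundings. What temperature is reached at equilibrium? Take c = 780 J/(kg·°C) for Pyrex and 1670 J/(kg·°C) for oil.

Net heat exchanged in the isolated system is zero:
0.8661*780*(T − 271.1) + 1.212*1670*(T − 8.46) = 0
675.56(T − 271.1) + 2024(T − 8.46) = 0
(675.56 + 2024) T = 675.56*271.1 + 2024*8.46
T ≈ 74.18 °C

T_f ≈ 74.2 °C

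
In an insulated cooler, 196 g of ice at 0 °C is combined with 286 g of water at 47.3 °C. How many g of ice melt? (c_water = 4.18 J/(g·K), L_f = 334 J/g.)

m_melted ≈ 169 g

Heat available from the water dropping to 0 °C: 286·4.18·47.3 = 56546 J.
To melt every bit of ice: 196·334 = 65464 J.
56546 J < 65464 J, so only part of the ice melts and the system sits at 0 °C.
m_melted·334 = 56546  ⇒  m_melted ≈ 169.3 g.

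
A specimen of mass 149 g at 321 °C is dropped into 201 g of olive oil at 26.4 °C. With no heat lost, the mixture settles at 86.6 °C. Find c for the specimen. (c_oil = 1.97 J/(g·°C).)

c ≈ 0.683 J/(g·°C)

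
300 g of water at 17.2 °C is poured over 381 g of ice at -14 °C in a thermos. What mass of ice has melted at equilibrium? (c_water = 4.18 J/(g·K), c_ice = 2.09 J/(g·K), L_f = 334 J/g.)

Water can give up m c ΔT = 300×4.18×17.2 = 21569 J before reaching 0 °C.
Of that, 381×2.09×14 = 11148 J goes to bring the ice to 0 °C, leaving 10421 J.
Fully melting the ice requires m_ice L_f = 381×334 = 127254 J.
10421 J < 127254 J, so only part of the ice melts and the system sits at 0 °C.
Mass melted = 10421/334 ≈ 31.2 g.

m_melted ≈ 31.2 g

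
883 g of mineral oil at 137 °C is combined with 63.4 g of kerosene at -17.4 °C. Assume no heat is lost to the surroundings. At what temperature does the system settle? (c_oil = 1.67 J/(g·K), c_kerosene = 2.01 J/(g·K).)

T_f ≈ 124.7 °C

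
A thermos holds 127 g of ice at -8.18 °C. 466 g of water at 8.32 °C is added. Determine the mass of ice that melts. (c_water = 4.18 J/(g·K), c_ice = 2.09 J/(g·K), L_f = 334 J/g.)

Cooling the water to 0 °C releases 466×4.18×8.32 = 16206 J.
Warming the ice to 0 °C takes 127×2.09×8.18 = 2171.2 J, leaving 14035 J for melting.
Fully melting the ice requires m_ice L_f = 127×334 = 42418 J.
14035 J < 42418 J, so only part of the ice melts and the system sits at 0 °C.
Mass melted = 14035/334 ≈ 42.02 g.

m_melted ≈ 42 g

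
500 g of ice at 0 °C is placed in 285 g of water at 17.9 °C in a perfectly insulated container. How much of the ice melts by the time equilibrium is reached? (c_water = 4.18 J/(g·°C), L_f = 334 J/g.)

Water can give up m c ΔT = 285·4.18·17.9 = 21324 J before reaching 0 °C.
Melting all 500 g of ice would need 500·334 = 167000 J.
Since 21324 < 167000 J, not all the ice melts; equilibrium is at 0 °C.
Mass melted = 21324/334 ≈ 63.85 g.

m_melted ≈ 63.8 g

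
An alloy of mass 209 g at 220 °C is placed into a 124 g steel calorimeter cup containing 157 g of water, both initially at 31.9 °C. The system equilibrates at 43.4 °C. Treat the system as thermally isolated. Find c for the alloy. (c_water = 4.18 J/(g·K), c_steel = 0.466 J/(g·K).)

Let T be the final temperature. ΣQ_i = 0:
209×c×(43.4 − 220) + 157×4.18×(43.4 − 31.9) + 124×0.466×(43.4 − 31.9) = 0
-36909 c = -8211.5
c = -8211.5/-36909 ≈ 0.2225 J/(g·K)

c ≈ 0.222 J/(g·K)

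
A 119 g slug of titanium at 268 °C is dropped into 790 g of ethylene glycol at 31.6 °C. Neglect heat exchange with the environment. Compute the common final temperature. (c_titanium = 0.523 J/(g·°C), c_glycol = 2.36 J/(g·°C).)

T_f ≈ 39.2 °C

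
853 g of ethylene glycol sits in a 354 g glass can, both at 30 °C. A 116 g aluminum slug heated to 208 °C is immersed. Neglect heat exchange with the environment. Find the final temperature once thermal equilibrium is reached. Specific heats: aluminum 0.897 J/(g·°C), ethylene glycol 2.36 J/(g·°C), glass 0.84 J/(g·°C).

Taking heat into each body as positive, Σ m c ΔT = 0:
116×0.897×(T − 208) + 853×2.36×(T − 30) + 354×0.84×(T − 30) = 0
2414.5 T = 90956
T = 90956 / 2414.5 = 37.7 °C

T_f ≈ 37.7 °C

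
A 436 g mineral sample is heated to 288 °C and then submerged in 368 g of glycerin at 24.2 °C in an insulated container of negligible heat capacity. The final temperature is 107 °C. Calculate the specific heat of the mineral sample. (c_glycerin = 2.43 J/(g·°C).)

c ≈ 0.938 J/(g·°C)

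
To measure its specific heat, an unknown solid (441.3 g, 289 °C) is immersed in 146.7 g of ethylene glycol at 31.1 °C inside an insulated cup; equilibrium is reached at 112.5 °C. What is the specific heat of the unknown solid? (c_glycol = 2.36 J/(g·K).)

c ≈ 0.362 J/(g·K)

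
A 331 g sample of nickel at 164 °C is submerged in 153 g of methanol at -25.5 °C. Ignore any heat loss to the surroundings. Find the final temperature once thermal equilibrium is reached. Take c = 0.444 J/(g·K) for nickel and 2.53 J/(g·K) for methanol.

Energy conservation, ΣQ = 0:
331×0.444×(T − 164) + 153×2.53×(T − (-25.5)) = 0
146.96(T − 164) + 387.09(T − (-25.5)) = 0
534.05 T = 14231
T ≈ 26.65 °C

T_f ≈ 26.6 °C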